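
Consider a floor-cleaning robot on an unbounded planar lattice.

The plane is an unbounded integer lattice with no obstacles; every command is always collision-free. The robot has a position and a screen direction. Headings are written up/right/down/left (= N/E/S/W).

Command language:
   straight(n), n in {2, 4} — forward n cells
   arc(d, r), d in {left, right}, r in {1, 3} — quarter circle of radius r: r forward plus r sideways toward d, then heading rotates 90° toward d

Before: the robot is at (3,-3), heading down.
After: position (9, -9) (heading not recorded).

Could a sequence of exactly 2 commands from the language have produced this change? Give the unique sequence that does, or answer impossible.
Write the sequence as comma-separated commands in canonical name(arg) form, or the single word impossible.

key: order matters: swapping arc(left, 3) and arc(right, 3) lands elsewhere
initial: at (3,-3), heading down
t=1 arc(left, 3) ⇒ at (6,-6), heading right
t=2 arc(right, 3) ⇒ at (9,-9), heading down
no other 2-command option fits: unique.

arc(left, 3), arc(right, 3)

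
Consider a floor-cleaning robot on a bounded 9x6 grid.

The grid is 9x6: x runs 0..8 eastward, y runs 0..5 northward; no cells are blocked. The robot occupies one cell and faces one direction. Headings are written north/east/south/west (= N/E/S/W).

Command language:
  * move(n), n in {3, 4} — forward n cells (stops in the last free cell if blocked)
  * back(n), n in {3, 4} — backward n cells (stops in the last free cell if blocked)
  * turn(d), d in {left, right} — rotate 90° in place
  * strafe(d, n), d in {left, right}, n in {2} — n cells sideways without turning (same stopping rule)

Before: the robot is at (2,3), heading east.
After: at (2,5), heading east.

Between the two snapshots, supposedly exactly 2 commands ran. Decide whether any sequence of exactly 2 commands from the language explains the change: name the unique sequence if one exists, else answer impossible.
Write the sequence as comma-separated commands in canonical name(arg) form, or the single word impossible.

key: the second strafe(left, 2) runs into the grid edge before its full distance
begin: at (2,3), heading east
1. strafe(left, 2) → at (2,5), heading east
2. strafe(left, 2) → at (2,5), heading east
no other 2-command option fits: unique.

strafe(left, 2), strafe(left, 2)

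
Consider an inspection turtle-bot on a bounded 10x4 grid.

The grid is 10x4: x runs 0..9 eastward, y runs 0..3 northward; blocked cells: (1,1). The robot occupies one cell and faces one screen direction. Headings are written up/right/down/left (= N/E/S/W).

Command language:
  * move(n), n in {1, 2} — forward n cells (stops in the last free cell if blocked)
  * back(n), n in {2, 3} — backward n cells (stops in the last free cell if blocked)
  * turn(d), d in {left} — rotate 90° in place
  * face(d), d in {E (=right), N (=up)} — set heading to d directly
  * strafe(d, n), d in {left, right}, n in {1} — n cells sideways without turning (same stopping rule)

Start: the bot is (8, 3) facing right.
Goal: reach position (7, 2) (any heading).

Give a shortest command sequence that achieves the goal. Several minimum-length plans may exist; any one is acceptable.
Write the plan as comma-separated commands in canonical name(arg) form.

back(3), strafe(right, 1), move(2)

begin: (8, 3) facing right
1. back(3) → (5, 3) facing right
2. strafe(right, 1) → (5, 2) facing right
3. move(2) → (7, 2) facing right
no 2-step plan works, so 3 is optimal.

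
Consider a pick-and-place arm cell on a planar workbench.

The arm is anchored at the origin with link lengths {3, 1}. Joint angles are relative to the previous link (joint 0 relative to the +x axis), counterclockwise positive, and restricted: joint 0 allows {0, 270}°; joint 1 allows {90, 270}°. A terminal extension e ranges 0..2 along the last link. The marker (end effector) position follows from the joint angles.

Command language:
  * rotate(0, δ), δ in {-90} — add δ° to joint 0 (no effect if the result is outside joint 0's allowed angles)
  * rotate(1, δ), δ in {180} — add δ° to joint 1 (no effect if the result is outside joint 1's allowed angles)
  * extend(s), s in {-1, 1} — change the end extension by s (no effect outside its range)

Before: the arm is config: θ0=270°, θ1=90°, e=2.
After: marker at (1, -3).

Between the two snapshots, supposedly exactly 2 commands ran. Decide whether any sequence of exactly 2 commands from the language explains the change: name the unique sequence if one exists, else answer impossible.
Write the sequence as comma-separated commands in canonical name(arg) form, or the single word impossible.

t0: config: θ0=270°, θ1=90°, e=2
[1] after extend(-1): config: θ0=270°, θ1=90°, e=1
[2] after extend(-1): config: θ0=270°, θ1=90°, e=0
no rival 2-sequence matches.

extend(-1), extend(-1)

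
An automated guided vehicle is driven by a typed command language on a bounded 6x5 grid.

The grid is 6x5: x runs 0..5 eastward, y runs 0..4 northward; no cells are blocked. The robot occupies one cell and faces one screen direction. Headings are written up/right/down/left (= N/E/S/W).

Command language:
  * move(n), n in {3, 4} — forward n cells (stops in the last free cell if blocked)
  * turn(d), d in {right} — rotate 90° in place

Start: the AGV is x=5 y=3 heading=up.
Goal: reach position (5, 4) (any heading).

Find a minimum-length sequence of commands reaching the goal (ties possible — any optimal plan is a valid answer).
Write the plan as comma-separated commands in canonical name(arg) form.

move(3)

from: x=5 y=3 heading=up
1. move(3) → x=5 y=4 heading=up
minimal: 1 command(s), checked below 1.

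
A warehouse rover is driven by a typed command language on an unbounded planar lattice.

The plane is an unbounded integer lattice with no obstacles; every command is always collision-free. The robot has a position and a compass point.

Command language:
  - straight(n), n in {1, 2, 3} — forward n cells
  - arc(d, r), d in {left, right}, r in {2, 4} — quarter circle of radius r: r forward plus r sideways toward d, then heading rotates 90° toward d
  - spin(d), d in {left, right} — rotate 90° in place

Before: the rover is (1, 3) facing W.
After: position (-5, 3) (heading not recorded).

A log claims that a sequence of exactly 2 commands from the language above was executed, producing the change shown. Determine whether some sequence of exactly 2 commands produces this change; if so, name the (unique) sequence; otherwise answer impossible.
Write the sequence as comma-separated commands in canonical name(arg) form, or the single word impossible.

start: (1, 3) facing W
t=1 straight(3) ⇒ (-2, 3) facing W
t=2 straight(3) ⇒ (-5, 3) facing W
all 81 alternatives checked — unique.

straight(3), straight(3)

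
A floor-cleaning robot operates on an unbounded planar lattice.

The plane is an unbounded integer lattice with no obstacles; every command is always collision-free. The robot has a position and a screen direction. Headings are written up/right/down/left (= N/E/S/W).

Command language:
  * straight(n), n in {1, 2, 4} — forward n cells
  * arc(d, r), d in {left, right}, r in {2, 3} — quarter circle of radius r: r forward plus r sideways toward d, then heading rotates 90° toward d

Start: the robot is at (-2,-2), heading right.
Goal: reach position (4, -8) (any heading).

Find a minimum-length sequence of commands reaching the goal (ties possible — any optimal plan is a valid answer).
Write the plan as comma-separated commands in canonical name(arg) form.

from: at (-2,-2), heading right
step 1 (arc(right, 3)): at (1,-5), heading down
step 2 (arc(left, 3)): at (4,-8), heading right
nothing shorter than 2 reaches the goal.

arc(right, 3), arc(left, 3)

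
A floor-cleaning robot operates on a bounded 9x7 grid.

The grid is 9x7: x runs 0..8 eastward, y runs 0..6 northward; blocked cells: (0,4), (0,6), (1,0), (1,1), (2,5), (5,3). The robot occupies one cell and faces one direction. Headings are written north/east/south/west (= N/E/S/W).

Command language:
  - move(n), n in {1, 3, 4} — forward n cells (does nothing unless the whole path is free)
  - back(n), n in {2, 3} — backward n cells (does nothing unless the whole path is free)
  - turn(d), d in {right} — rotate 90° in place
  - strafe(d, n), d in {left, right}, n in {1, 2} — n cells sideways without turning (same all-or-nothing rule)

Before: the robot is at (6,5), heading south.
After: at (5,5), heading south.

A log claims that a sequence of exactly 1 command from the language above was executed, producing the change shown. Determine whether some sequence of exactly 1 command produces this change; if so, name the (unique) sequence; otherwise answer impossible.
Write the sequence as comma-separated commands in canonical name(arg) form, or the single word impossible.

key: heading stays S — the single command does not turn
start: at (6,5), heading south
[1] after strafe(right, 1): at (5,5), heading south
uniquely the one of 10 1-step routes that fits.

strafe(right, 1)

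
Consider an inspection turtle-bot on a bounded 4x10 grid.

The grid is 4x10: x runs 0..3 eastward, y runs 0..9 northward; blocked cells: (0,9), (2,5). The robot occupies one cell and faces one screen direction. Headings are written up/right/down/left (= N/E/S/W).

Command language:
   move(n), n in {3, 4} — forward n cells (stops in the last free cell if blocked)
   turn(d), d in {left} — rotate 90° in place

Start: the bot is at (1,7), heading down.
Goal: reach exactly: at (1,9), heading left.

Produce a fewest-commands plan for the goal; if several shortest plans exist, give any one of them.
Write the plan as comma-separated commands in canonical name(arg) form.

turn(left), turn(left), move(3), turn(left)

start: at (1,7), heading down
step 1 (turn(left)): at (1,7), heading right
step 2 (turn(left)): at (1,7), heading up
step 3 (move(3)): at (1,9), heading up
step 4 (turn(left)): at (1,9), heading left
minimal: 4 command(s), checked below 4.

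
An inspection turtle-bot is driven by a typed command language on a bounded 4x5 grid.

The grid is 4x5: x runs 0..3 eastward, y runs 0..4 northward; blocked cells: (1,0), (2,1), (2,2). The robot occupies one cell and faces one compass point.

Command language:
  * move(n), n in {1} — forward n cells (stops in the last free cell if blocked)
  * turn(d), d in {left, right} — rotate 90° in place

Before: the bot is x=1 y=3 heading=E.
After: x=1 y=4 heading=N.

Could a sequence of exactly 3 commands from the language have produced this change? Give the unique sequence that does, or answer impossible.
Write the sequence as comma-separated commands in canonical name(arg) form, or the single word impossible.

turn(left), move(1), move(1)

key: the second move(1) runs into the grid edge before its full distance
begin: x=1 y=3 heading=E
step 1 (turn(left)): x=1 y=3 heading=N
step 2 (move(1)): x=1 y=4 heading=N
step 3 (move(1)): x=1 y=4 heading=N
all 27 alternatives checked — unique.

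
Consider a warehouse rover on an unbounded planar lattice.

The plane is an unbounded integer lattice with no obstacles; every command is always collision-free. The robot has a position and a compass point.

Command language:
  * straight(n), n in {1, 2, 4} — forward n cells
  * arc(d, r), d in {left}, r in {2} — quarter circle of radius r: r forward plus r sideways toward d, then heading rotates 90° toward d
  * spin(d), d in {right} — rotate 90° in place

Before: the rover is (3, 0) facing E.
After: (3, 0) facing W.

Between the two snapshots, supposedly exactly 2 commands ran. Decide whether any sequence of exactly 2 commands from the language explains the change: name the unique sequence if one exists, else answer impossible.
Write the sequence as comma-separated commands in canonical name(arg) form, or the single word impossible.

key: parked at (3,0) the whole time — nothing moves the robot
initial: (3, 0) facing E
1. spin(right) → (3, 0) facing S
2. spin(right) → (3, 0) facing W
uniquely the one of 25 2-step routes that fits.

spin(right), spin(right)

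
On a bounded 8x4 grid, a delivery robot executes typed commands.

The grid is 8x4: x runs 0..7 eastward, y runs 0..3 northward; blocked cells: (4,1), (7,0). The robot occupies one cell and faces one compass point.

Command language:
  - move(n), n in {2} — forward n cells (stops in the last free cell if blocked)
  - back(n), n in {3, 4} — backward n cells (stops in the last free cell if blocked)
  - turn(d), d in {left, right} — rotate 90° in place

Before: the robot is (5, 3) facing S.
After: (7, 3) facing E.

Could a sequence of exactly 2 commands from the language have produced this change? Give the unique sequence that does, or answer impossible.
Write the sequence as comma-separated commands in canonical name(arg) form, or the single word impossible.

turn(left), move(2)

key: position moved to (7,3) AND the heading swung to E — translation plus rotation needed
initial: (5, 3) facing S
[1] after turn(left): (5, 3) facing E
[2] after move(2): (7, 3) facing E
all 25 alternatives checked — unique.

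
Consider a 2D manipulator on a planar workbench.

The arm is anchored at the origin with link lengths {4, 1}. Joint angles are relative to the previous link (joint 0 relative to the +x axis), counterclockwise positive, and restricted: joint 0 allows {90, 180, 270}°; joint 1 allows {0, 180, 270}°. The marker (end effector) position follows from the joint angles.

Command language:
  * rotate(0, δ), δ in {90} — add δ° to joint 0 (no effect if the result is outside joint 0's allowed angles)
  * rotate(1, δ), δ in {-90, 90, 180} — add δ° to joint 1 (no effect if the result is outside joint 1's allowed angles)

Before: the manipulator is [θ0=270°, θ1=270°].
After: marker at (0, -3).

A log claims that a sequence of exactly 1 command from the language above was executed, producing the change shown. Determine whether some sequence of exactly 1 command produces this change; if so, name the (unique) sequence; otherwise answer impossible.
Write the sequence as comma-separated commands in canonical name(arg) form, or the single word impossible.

rotate(1, -90)

t0: [θ0=270°, θ1=270°]
step 1 (rotate(1, -90)): [θ0=270°, θ1=180°]
all 4 alternatives checked — unique.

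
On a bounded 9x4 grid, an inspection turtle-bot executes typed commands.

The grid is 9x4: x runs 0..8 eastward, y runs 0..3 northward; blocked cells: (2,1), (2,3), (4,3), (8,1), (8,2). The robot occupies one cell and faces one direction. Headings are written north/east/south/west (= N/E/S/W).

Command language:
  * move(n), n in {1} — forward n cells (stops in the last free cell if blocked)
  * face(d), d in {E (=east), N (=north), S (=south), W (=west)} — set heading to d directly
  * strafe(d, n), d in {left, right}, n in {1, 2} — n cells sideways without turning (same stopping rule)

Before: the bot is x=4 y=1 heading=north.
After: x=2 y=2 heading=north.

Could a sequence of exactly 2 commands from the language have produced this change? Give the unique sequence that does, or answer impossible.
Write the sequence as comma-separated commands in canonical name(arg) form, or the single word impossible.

key: heading stays N — no command in the sequence turns
start: x=4 y=1 heading=north
step 1 (move(1)): x=4 y=2 heading=north
step 2 (strafe(left, 2)): x=2 y=2 heading=north
uniquely the one of 81 2-step routes that fits.

move(1), strafe(left, 2)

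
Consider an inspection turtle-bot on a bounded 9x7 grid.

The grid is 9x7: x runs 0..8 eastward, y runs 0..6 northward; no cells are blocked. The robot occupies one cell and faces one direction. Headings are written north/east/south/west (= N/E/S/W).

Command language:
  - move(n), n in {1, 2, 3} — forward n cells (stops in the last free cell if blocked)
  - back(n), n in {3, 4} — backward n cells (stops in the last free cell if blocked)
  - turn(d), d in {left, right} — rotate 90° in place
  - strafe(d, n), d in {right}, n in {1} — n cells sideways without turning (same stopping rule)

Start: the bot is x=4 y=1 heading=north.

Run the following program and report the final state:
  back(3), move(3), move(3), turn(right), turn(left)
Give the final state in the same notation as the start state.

x=4 y=6 heading=north

t0: x=4 y=1 heading=north
[1] after back(3): x=4 y=0 heading=north
[2] after move(3): x=4 y=3 heading=north
[3] after move(3): x=4 y=6 heading=north
[4] after turn(right): x=4 y=6 heading=east
[5] after turn(left): x=4 y=6 heading=north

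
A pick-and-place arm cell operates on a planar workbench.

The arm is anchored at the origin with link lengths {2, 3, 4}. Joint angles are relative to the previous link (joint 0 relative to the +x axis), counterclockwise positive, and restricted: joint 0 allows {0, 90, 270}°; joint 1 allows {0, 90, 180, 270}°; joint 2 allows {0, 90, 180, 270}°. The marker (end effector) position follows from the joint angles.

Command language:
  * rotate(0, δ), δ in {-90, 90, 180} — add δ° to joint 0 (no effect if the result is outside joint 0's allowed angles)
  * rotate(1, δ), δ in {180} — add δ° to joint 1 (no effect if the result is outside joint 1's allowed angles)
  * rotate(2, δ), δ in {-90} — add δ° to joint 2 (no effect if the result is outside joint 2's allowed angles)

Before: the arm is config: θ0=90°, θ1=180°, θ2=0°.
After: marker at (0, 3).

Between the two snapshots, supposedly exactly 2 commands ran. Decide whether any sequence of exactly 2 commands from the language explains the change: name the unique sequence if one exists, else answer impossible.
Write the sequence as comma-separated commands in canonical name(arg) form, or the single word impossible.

rotate(2, -90), rotate(2, -90)

initial: config: θ0=90°, θ1=180°, θ2=0°
step 1 (rotate(2, -90)): config: θ0=90°, θ1=180°, θ2=270°
step 2 (rotate(2, -90)): config: θ0=90°, θ1=180°, θ2=180°
no rival 2-sequence matches.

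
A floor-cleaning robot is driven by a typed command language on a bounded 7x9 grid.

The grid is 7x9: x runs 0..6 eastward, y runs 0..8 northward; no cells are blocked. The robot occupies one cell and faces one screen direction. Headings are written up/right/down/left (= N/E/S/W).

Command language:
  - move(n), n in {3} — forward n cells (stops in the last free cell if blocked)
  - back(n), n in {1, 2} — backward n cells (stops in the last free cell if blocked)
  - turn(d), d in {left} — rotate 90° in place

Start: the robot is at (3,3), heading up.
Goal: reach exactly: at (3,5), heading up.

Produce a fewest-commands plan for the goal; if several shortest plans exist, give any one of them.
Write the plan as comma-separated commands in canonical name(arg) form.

from: at (3,3), heading up
1. move(3) → at (3,6), heading up
2. back(1) → at (3,5), heading up
shorter routes all fall short; 2 is best.

move(3), back(1)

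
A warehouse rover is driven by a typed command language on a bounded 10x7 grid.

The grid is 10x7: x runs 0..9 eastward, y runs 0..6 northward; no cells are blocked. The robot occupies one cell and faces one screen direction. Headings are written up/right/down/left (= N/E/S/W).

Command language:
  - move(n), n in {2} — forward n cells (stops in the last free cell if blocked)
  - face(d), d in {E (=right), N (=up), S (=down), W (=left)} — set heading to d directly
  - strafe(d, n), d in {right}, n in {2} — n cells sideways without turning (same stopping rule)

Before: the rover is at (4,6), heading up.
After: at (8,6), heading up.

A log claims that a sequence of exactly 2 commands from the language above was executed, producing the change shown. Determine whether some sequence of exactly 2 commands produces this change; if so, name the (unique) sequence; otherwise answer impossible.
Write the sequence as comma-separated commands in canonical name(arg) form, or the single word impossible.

strafe(right, 2), strafe(right, 2)

key: still facing N at the end — nothing in the sequence rotates
begin: at (4,6), heading up
t=1 strafe(right, 2) ⇒ at (6,6), heading up
t=2 strafe(right, 2) ⇒ at (8,6), heading up
uniquely the one of 36 2-step routes that fits.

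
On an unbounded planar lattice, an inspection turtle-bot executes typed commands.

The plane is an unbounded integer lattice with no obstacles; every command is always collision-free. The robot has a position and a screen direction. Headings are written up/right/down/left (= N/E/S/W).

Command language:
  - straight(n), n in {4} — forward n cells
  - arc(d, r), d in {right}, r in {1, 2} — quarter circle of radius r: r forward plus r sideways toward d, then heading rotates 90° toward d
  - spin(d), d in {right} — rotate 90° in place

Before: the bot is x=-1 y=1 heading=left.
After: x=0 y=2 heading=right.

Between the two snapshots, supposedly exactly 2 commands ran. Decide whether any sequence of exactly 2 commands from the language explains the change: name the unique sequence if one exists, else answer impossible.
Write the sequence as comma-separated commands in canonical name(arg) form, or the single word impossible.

spin(right), arc(right, 1)

key: running arc(right, 1) before spin(right) would end elsewhere — order is forced
from: x=-1 y=1 heading=left
step 1 (spin(right)): x=-1 y=1 heading=up
step 2 (arc(right, 1)): x=0 y=2 heading=right
no other 2-command option fits: unique.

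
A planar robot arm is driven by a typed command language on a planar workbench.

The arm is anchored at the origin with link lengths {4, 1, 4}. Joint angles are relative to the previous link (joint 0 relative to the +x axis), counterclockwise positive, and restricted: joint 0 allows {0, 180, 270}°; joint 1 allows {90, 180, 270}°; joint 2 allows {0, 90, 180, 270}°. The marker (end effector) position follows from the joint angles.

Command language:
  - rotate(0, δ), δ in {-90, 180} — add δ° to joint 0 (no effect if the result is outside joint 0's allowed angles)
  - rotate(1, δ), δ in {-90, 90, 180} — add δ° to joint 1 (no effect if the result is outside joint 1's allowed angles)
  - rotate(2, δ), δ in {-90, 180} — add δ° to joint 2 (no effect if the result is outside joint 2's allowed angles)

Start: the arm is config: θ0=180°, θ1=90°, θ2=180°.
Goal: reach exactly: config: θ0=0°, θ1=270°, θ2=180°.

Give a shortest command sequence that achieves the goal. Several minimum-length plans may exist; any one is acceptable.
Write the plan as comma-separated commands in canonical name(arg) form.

begin: config: θ0=180°, θ1=90°, θ2=180°
1. rotate(1, 180) → config: θ0=180°, θ1=270°, θ2=180°
2. rotate(0, 180) → config: θ0=0°, θ1=270°, θ2=180°
no 1-step plan works, so 2 is optimal.

rotate(1, 180), rotate(0, 180)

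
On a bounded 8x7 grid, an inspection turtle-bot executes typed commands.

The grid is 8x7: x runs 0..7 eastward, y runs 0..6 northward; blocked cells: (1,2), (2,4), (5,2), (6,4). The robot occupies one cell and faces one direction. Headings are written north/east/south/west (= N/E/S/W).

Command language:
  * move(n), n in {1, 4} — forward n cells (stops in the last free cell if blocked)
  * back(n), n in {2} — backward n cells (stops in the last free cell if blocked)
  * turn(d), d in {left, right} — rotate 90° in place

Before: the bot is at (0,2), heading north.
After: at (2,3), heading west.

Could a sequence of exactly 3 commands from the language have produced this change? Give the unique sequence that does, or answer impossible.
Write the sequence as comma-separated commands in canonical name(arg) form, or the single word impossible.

key: order matters: swapping move(1) and back(2) lands elsewhere
begin: at (0,2), heading north
[1] after move(1): at (0,3), heading north
[2] after turn(left): at (0,3), heading west
[3] after back(2): at (2,3), heading west
no other 3-command option fits: unique.

move(1), turn(left), back(2)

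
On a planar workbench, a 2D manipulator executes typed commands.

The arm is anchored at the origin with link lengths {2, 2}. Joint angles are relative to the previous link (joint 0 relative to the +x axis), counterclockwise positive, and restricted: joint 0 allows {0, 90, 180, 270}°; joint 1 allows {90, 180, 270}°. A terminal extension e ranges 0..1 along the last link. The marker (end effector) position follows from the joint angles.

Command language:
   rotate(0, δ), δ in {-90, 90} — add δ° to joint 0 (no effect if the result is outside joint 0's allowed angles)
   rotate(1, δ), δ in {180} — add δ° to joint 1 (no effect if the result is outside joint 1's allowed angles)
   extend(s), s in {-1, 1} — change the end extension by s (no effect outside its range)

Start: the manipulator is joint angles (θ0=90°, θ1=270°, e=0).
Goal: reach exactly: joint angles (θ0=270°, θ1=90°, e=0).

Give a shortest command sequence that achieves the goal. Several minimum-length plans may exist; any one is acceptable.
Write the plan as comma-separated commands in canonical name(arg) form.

begin: joint angles (θ0=90°, θ1=270°, e=0)
t=1 rotate(0, -90) ⇒ joint angles (θ0=0°, θ1=270°, e=0)
t=2 rotate(0, -90) ⇒ joint angles (θ0=270°, θ1=270°, e=0)
t=3 rotate(1, 180) ⇒ joint angles (θ0=270°, θ1=90°, e=0)
nothing shorter than 3 reaches the goal.

rotate(0, -90), rotate(0, -90), rotate(1, 180)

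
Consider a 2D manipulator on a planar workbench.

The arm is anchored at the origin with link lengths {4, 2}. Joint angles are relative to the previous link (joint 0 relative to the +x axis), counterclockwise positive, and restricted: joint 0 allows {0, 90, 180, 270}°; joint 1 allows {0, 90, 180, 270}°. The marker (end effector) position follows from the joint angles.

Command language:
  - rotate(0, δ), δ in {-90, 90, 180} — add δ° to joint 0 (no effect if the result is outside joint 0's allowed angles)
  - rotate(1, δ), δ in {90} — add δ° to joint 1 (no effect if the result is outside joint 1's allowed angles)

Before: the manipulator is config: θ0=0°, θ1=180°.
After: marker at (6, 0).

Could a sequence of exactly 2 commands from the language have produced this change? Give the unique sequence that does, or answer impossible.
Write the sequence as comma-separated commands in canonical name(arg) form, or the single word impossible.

initial: config: θ0=0°, θ1=180°
[1] after rotate(1, 90): config: θ0=0°, θ1=270°
[2] after rotate(1, 90): config: θ0=0°, θ1=0°
uniquely the one of 16 2-step routes that fits.

rotate(1, 90), rotate(1, 90)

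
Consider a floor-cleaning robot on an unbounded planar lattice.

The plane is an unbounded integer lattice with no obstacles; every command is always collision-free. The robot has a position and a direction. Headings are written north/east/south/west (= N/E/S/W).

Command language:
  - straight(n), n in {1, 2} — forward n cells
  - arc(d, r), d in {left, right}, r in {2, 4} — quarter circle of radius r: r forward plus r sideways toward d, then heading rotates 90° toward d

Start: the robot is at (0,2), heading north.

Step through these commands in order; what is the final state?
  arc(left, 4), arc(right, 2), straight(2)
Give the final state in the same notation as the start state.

at (-6,10), heading north

start: at (0,2), heading north
1. arc(left, 4) → at (-4,6), heading west
2. arc(right, 2) → at (-6,8), heading north
3. straight(2) → at (-6,10), heading north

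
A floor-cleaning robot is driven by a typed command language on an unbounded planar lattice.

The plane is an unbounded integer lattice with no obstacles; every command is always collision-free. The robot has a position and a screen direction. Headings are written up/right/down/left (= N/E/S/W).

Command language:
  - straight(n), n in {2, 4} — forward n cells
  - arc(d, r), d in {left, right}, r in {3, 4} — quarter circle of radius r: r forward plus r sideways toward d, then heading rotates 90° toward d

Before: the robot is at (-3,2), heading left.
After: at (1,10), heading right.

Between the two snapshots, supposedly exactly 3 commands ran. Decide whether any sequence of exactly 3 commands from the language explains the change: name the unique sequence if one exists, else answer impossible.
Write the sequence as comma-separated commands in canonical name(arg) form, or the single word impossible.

key: cell and facing (now E) both changed — the 3 commands mix motion and turning
start: at (-3,2), heading left
t=1 arc(right, 4) ⇒ at (-7,6), heading up
t=2 arc(right, 4) ⇒ at (-3,10), heading right
t=3 straight(4) ⇒ at (1,10), heading right
no rival 3-sequence matches.

arc(right, 4), arc(right, 4), straight(4)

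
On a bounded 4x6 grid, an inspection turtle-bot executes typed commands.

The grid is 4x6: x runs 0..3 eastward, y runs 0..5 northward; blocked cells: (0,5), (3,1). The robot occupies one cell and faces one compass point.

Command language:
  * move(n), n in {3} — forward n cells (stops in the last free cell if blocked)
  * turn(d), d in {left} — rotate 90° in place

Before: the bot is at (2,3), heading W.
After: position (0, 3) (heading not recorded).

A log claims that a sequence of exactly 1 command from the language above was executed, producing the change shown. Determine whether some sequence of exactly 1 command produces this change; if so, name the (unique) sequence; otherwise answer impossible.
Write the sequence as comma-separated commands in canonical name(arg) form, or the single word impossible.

move(3)

key: move(3) runs into the grid edge before its full distance
start: at (2,3), heading W
1. move(3) → at (0,3), heading W
no other 1-command option fits: unique.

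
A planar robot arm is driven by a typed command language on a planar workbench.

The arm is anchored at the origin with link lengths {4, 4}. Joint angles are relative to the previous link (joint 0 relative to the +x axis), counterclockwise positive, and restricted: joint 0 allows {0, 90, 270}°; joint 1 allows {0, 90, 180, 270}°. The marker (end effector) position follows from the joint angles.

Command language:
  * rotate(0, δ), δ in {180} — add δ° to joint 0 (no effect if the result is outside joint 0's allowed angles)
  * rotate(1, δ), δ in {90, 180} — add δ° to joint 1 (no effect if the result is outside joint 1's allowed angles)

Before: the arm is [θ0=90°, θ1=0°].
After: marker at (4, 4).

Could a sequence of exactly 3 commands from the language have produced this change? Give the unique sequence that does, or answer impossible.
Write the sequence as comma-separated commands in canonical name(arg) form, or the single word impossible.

from: [θ0=90°, θ1=0°]
step 1 (rotate(1, 90)): [θ0=90°, θ1=90°]
step 2 (rotate(1, 90)): [θ0=90°, θ1=180°]
step 3 (rotate(1, 90)): [θ0=90°, θ1=270°]
no rival 3-sequence matches.

rotate(1, 90), rotate(1, 90), rotate(1, 90)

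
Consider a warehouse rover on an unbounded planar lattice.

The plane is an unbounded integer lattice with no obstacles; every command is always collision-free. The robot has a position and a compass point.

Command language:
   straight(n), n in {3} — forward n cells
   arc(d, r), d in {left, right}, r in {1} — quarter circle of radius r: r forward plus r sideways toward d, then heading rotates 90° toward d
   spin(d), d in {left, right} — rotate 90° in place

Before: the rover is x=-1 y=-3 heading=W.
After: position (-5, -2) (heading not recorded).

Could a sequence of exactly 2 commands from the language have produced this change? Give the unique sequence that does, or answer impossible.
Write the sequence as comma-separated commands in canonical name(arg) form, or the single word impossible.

key: order matters: swapping straight(3) and arc(right, 1) lands elsewhere
t0: x=-1 y=-3 heading=W
step 1 (straight(3)): x=-4 y=-3 heading=W
step 2 (arc(right, 1)): x=-5 y=-2 heading=N
uniquely the one of 25 2-step routes that fits.

straight(3), arc(right, 1)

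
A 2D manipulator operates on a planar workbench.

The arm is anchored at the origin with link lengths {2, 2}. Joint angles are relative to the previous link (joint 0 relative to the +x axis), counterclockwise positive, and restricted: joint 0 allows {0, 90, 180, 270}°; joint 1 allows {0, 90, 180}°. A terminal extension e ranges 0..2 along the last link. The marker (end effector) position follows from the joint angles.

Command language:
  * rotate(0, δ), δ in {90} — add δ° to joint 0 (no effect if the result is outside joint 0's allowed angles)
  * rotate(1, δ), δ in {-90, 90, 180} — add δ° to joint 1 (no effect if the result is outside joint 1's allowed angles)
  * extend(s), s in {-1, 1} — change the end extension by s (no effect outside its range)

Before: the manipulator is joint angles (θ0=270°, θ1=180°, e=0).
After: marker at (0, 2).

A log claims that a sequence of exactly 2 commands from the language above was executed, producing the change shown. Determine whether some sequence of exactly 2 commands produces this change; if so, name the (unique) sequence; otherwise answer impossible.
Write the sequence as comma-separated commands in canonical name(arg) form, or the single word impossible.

extend(1), extend(1)

begin: joint angles (θ0=270°, θ1=180°, e=0)
1. extend(1) → joint angles (θ0=270°, θ1=180°, e=1)
2. extend(1) → joint angles (θ0=270°, θ1=180°, e=2)
all 36 alternatives checked — unique.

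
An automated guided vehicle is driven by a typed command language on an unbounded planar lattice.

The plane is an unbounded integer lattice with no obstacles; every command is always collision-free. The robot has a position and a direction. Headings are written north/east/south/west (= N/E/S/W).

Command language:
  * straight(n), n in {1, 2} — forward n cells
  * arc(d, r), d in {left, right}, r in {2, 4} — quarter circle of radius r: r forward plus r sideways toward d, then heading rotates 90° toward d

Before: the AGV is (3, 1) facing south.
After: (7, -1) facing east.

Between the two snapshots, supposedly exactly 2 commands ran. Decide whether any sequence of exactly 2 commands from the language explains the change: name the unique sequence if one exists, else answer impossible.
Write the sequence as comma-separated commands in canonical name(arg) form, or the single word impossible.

key: cell and facing (now E) both changed — the 2 commands mix motion and turning
start: (3, 1) facing south
step 1 (arc(left, 2)): (5, -1) facing east
step 2 (straight(2)): (7, -1) facing east
uniquely the one of 36 2-step routes that fits.

arc(left, 2), straight(2)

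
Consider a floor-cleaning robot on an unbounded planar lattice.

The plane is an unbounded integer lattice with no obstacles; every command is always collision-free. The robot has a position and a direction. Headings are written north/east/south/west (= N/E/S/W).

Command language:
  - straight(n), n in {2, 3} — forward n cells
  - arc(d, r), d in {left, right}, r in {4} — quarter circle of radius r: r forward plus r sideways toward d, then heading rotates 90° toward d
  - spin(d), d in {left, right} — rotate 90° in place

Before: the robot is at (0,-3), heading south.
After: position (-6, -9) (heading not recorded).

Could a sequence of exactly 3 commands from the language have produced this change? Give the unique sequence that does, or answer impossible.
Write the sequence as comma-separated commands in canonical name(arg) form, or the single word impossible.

begin: at (0,-3), heading south
step 1 (straight(2)): at (0,-5), heading south
step 2 (arc(right, 4)): at (-4,-9), heading west
step 3 (straight(2)): at (-6,-9), heading west
no other 3-command option fits: unique.

straight(2), arc(right, 4), straight(2)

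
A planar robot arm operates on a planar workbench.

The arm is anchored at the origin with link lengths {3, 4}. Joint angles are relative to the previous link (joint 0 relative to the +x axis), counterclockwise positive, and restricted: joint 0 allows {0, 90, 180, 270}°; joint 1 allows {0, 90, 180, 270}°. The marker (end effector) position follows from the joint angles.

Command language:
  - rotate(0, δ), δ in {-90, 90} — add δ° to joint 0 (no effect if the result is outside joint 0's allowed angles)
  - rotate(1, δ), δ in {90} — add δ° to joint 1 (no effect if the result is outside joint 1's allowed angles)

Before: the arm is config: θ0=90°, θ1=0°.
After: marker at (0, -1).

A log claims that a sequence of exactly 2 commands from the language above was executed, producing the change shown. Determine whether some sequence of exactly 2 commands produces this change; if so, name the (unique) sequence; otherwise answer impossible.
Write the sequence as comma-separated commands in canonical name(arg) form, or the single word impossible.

t0: config: θ0=90°, θ1=0°
t=1 rotate(1, 90) ⇒ config: θ0=90°, θ1=90°
t=2 rotate(1, 90) ⇒ config: θ0=90°, θ1=180°
uniquely the one of 9 2-step routes that fits.

rotate(1, 90), rotate(1, 90)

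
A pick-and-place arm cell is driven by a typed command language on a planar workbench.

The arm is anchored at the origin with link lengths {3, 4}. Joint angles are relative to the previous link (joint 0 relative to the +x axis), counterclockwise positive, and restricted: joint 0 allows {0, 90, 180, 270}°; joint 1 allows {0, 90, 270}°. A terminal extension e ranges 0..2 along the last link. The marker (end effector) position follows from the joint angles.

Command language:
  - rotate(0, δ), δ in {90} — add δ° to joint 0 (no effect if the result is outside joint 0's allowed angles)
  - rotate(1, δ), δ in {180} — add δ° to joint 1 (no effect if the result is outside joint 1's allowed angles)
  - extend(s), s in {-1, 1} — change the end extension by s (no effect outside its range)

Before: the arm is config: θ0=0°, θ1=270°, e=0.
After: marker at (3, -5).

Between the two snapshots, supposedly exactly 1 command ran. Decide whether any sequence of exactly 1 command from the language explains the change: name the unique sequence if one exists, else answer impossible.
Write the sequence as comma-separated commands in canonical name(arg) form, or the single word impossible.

extend(1)

start: config: θ0=0°, θ1=270°, e=0
step 1 (extend(1)): config: θ0=0°, θ1=270°, e=1
no other 1-command option fits: unique.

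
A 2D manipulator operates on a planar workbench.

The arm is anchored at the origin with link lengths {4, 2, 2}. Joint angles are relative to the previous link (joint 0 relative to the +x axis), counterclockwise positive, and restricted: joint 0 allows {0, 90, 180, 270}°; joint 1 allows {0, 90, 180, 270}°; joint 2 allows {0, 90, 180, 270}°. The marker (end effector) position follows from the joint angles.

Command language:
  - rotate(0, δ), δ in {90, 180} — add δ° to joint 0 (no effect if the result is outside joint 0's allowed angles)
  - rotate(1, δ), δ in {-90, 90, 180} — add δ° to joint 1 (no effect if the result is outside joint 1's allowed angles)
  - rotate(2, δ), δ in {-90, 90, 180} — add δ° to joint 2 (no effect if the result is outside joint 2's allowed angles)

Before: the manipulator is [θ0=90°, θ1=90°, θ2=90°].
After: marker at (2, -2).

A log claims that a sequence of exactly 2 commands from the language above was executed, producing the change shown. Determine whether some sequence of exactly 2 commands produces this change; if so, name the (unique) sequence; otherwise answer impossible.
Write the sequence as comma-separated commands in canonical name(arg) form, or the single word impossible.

t0: [θ0=90°, θ1=90°, θ2=90°]
t=1 rotate(0, 90) ⇒ [θ0=180°, θ1=90°, θ2=90°]
t=2 rotate(0, 90) ⇒ [θ0=270°, θ1=90°, θ2=90°]
all 64 alternatives checked — unique.

rotate(0, 90), rotate(0, 90)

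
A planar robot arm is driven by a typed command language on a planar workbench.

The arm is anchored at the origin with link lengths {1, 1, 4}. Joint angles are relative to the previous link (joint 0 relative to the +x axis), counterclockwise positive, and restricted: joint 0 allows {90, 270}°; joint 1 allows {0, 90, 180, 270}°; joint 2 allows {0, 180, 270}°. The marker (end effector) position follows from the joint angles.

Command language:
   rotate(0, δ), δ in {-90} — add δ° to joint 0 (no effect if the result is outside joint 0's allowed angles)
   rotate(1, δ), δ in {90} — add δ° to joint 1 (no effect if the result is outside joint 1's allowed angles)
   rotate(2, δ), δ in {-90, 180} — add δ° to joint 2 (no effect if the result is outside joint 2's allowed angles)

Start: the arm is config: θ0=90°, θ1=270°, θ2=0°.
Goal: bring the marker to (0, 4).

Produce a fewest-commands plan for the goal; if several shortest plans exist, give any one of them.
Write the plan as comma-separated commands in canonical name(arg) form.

begin: config: θ0=90°, θ1=270°, θ2=0°
[1] after rotate(2, 180): config: θ0=90°, θ1=270°, θ2=180°
[2] after rotate(1, 90): config: θ0=90°, θ1=0°, θ2=180°
[3] after rotate(1, 90): config: θ0=90°, θ1=90°, θ2=180°
[4] after rotate(1, 90): config: θ0=90°, θ1=180°, θ2=180°
minimal: 4 command(s), checked below 4.

rotate(2, 180), rotate(1, 90), rotate(1, 90), rotate(1, 90)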